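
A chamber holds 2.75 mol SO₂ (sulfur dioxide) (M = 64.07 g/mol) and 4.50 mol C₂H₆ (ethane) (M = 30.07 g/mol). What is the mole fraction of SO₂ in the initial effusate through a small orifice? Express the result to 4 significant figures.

0.2951

Each component's effusion rate ∝ (its partial pressure)·(1/√M) ∝ n_i/√M_i.
Mole fraction of SO₂ in the effusate = (n_SO₂/√M_SO₂) / (n_SO₂/√M_SO₂ + n_C₂H₆/√M_C₂H₆)
= (2.75/√64.07) / (2.75/√64.07 + 4.50/√30.07) = 0.3436/(0.3436 + 0.8206) = 0.2951.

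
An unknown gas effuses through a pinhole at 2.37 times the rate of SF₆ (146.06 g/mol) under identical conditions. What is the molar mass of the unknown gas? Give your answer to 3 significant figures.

Using Graham's law: rate_X/rate_SF₆ = √(M_SF₆/M_X).
2.37 = √(146.06/M_X)
M_X = 146.06 / 2.37² = 146.06 / 5.617 = 26.0 g/mol

26.0 g/mol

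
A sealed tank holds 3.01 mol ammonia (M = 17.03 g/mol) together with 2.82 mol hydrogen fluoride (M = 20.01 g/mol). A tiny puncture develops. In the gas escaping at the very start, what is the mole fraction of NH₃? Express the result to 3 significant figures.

0.536

Effusion rate of each component ∝ n_i/√M_i (partial pressure × 1/√M).
x_NH₃(eff) = (n_NH₃/√M_NH₃) / (n_NH₃/√M_NH₃ + n_HF/√M_HF)
= (3.01/√17.03) / (3.01/√17.03 + 2.82/√20.01) = 0.7294/(0.7294 + 0.6304) = 0.536.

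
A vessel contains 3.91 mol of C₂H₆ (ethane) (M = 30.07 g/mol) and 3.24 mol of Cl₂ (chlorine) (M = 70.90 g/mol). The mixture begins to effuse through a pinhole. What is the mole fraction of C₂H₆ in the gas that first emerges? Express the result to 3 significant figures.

Effusion rate of each component ∝ n_i/√M_i (partial pressure × 1/√M).
Mole fraction of C₂H₆ in the effusate = (n_C₂H₆/√M_C₂H₆) / (n_C₂H₆/√M_C₂H₆ + n_Cl₂/√M_Cl₂)
= (3.91/√30.07) / (3.91/√30.07 + 3.24/√70.90) = 0.7130/(0.7130 + 0.3848) = 0.649.

0.649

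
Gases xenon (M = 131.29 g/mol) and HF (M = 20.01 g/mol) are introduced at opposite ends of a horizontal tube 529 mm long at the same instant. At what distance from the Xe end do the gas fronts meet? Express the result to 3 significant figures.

In equal time, each gas travels a distance ∝ its rate ∝ 1/√M, so d_Xe/d_HF = √(M_HF/M_Xe) = √(20.01/131.29) = 0.3904.
With d_Xe + d_HF = 529 mm, d_HF = 529/(1 + 0.3904) = 380.5 mm.
d_Xe = 529 − 380.5 = 149 mm.

149 mm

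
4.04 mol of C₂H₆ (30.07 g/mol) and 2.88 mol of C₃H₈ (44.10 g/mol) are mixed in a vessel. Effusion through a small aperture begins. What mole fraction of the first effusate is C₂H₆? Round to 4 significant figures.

Effusion rate of each component ∝ n_i/√M_i (partial pressure × 1/√M).
Mole fraction of C₂H₆ in the effusate = (n_C₂H₆/√M_C₂H₆) / (n_C₂H₆/√M_C₂H₆ + n_C₃H₈/√M_C₃H₈)
= (4.04/√30.07) / (4.04/√30.07 + 2.88/√44.10) = 0.7367/(0.7367 + 0.4337) = 0.6295.

0.6295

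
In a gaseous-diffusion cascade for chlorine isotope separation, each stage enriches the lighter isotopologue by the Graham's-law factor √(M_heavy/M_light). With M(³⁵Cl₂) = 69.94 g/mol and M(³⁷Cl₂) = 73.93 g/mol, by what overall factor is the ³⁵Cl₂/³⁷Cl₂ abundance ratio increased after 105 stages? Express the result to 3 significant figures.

After 105 stages the ratio has grown by (√(73.93/69.94))^105 = (73.93/69.94)^(105/2).
= 1.05705^(105/2) = 18.4.

18.4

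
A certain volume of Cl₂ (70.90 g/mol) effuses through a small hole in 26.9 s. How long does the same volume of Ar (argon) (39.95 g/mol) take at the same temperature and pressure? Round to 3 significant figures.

20.2 s

Since effusion rate ∝ 1/√M, t_Ar/t_Cl₂ = √(M_Ar/M_Cl₂) = √(39.95/70.90) = √0.5635 = 0.7506.
So the time for Ar is 26.9 × 0.7506 = 20.2 s.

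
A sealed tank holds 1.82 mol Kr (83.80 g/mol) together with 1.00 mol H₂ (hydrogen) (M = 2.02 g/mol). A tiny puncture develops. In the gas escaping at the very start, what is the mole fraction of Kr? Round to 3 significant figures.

0.220

Rate_i ∝ x_i/√M_i (Graham's law weighted by mole fraction), so the effusate composition follows n_i/√M_i.
So x_Kr in the escaping gas = (n_Kr/√M_Kr) / Σ(n_i/√M_i)
= (1.82/√83.80) / (1.82/√83.80 + 1.00/√2.02) = 0.1988/(0.1988 + 0.7036) = 0.220.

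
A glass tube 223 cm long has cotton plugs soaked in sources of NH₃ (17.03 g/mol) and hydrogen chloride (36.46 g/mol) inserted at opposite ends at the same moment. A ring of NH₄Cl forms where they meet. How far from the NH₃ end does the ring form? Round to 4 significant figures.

Distances travelled in equal time are proportional to diffusion rates, so d_NH₃/d_HCl = √(M_HCl/M_NH₃) = √(36.46/17.03) = 1.463.
With d_NH₃ + d_HCl = 223 cm, d_HCl = 223/(1 + 1.463) = 90.53 cm.
d_NH₃ = 223 − 90.53 = 132.5 cm.

132.5 cm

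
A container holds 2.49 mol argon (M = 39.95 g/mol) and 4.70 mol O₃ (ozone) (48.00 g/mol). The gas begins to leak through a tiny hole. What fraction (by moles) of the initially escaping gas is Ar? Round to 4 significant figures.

0.3674

Effusion rate of each component ∝ n_i/√M_i (partial pressure × 1/√M).
So x_Ar in the escaping gas = (n_Ar/√M_Ar) / Σ(n_i/√M_i)
= (2.49/√39.95) / (2.49/√39.95 + 4.70/√48.00) = 0.3939/(0.3939 + 0.6784) = 0.3674.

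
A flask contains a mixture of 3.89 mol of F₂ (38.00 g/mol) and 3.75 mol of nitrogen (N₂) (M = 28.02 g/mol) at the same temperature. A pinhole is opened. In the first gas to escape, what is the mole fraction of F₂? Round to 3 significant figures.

0.471

The effusion rate of species i is ∝ p_i/√M_i ∝ n_i/√M_i.
Mole fraction of F₂ in the effusate = (n_F₂/√M_F₂) / (n_F₂/√M_F₂ + n_N₂/√M_N₂)
= (3.89/√38.00) / (3.89/√38.00 + 3.75/√28.02) = 0.6310/(0.6310 + 0.7084) = 0.471.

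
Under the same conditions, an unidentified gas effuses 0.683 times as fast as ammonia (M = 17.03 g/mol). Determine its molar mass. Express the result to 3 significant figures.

By Graham's law, rate_X/rate_NH₃ = √(M_NH₃/M_X).
0.683 = √(17.03/M_X)
M_X = 17.03 / 0.683² = 17.03 / 0.4665 = 36.5 g/mol

36.5 g/mol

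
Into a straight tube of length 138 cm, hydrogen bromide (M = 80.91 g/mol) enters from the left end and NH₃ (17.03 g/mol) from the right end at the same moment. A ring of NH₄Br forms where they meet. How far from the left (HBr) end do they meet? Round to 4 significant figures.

In equal time, each gas travels a distance ∝ its rate ∝ 1/√M, so d_HBr/d_NH₃ = √(M_NH₃/M_HBr) = √(17.03/80.91) = 0.4588.
With d_HBr + d_NH₃ = 138 cm, d_NH₃ = 138/(1 + 0.4588) = 94.60 cm.
d_HBr = 138 − 94.60 = 43.40 cm.

43.40 cm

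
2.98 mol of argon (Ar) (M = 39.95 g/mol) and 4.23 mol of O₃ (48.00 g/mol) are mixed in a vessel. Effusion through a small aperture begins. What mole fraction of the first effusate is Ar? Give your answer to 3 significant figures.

Each component's effusion rate ∝ (its partial pressure)·(1/√M) ∝ n_i/√M_i.
So x_Ar in the escaping gas = (n_Ar/√M_Ar) / Σ(n_i/√M_i)
= (2.98/√39.95) / (2.98/√39.95 + 4.23/√48.00) = 0.4715/(0.4715 + 0.6105) = 0.436.

0.436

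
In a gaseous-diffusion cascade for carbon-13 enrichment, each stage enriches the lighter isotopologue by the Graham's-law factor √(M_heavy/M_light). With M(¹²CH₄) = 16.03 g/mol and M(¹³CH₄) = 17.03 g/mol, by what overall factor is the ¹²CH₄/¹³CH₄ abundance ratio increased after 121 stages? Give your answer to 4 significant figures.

Each stage multiplies the ratio by α = √(17.03/16.03), so after 121 stages the overall factor is α^121 = (17.03/16.03)^(121/2).
= 1.06238^(121/2) = 38.91.

38.91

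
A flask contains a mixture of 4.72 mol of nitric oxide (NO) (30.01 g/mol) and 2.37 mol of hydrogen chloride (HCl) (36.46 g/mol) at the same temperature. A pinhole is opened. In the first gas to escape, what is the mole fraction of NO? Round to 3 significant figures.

Effusion rate of each component ∝ n_i/√M_i (partial pressure × 1/√M).
x_NO(eff) = (n_NO/√M_NO) / (n_NO/√M_NO + n_HCl/√M_HCl)
= (4.72/√30.01) / (4.72/√30.01 + 2.37/√36.46) = 0.8616/(0.8616 + 0.3925) = 0.687.

0.687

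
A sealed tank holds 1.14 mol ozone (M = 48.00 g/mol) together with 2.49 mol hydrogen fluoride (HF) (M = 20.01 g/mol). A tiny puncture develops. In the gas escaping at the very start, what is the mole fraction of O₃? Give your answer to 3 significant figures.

0.228

Each component's effusion rate ∝ (its partial pressure)·(1/√M) ∝ n_i/√M_i.
x_O₃(eff) = (n_O₃/√M_O₃) / (n_O₃/√M_O₃ + n_HF/√M_HF)
= (1.14/√48.00) / (1.14/√48.00 + 2.49/√20.01) = 0.1645/(0.1645 + 0.5566) = 0.228.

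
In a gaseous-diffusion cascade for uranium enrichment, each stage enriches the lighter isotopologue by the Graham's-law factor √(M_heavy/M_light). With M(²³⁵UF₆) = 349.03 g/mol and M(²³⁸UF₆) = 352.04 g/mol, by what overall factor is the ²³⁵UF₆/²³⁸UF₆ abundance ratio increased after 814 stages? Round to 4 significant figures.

The single-stage factor is √(M_heavy/M_light), so 814 stages give [√(352.04/349.03)]^814 = (352.04/349.03)^(814/2).
= 1.00862^407 = 32.95.

32.95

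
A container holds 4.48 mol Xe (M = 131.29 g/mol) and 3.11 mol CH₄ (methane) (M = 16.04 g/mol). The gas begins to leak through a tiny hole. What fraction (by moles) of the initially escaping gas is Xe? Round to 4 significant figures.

0.3349

Each component's effusion rate ∝ (its partial pressure)·(1/√M) ∝ n_i/√M_i.
x_Xe(eff) = (n_Xe/√M_Xe) / (n_Xe/√M_Xe + n_CH₄/√M_CH₄)
= (4.48/√131.29) / (4.48/√131.29 + 3.11/√16.04) = 0.3910/(0.3910 + 0.7765) = 0.3349.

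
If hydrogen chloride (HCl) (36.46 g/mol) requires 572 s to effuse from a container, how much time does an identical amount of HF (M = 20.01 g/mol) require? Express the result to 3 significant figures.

By Graham's law, t_HF/t_HCl = √(M_HF/M_HCl) = √(20.01/36.46) = √0.5488 = 0.7408.
So the time for HF is 572 × 0.7408 = 424 s.

424 s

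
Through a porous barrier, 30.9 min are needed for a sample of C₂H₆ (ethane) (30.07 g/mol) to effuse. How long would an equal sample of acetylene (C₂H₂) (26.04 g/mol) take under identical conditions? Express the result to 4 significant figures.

28.75 min

Using Graham's law: t_C₂H₂/t_C₂H₆ = √(M_C₂H₂/M_C₂H₆) = √(26.04/30.07) = √0.8660 = 0.9306.
So the time for C₂H₂ is 30.9 × 0.9306 = 28.75 min.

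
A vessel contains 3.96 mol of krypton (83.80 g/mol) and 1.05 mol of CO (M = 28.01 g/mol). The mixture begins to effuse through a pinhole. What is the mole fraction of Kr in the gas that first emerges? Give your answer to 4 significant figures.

0.6856

Rate_i ∝ x_i/√M_i (Graham's law weighted by mole fraction), so the effusate composition follows n_i/√M_i.
x_Kr(eff) = (n_Kr/√M_Kr) / (n_Kr/√M_Kr + n_CO/√M_CO)
= (3.96/√83.80) / (3.96/√83.80 + 1.05/√28.01) = 0.4326/(0.4326 + 0.1984) = 0.6856.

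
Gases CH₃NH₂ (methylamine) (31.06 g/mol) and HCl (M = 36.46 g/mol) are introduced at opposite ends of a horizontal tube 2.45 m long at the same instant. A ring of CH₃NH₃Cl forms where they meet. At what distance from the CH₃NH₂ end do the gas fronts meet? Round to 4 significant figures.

1.274 m

The fronts meet when d_CH₃NH₂ + d_HCl = L with d_CH₃NH₂/d_HCl = √(M_HCl/M_CH₃NH₂) (Graham's law). Here √(M_HCl/M_CH₃NH₂) = √(36.46/31.06) = 1.083.
With d_CH₃NH₂ + d_HCl = 2.45 m, d_HCl = 2.45/(1 + 1.083) = 1.176 m.
d_CH₃NH₂ = 2.45 − 1.176 = 1.274 m.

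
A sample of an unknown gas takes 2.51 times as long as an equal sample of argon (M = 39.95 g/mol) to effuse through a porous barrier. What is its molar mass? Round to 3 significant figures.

252 g/mol

By Graham's law, t_X/t_Ar = √(M_X/M_Ar).
2.51 = √(M_X/39.95)
M_X = 39.95 × 2.51² = 39.95 × 6.300 = 252 g/mol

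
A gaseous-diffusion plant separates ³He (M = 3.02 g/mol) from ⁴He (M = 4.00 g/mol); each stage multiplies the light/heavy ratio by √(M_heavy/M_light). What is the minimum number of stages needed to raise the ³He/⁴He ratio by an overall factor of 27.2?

24

With α = √(4.00/3.02) per stage, ln α = ½ ln(1.32450) = 0.1405.
Need α^N ≥ 27.2 ⇒ N ≥ ln(27.2) / ln α = 3.303 / 0.1405 = 23.51.
Minimum whole number of stages: N = 24.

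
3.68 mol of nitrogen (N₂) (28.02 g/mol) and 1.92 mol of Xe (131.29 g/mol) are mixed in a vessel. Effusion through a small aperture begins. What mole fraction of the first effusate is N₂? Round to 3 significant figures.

0.806

Effusion rate of each component ∝ n_i/√M_i (partial pressure × 1/√M).
So x_N₂ in the escaping gas = (n_N₂/√M_N₂) / Σ(n_i/√M_i)
= (3.68/√28.02) / (3.68/√28.02 + 1.92/√131.29) = 0.6952/(0.6952 + 0.1676) = 0.806.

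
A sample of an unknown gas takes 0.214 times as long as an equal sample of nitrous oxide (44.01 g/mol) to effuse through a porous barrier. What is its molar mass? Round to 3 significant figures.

2.02 g/mol

By Graham's law, t_X/t_N₂O = √(M_X/M_N₂O).
0.214 = √(M_X/44.01)
M_X = 44.01 × 0.214² = 44.01 × 0.04580 = 2.02 g/mol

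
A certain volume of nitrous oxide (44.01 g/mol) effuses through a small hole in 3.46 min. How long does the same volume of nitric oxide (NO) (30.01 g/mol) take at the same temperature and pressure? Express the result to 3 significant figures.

From Graham's law, t_NO/t_N₂O = √(M_NO/M_N₂O) = √(30.01/44.01) = √0.6819 = 0.8258.
So the time for NO is 3.46 × 0.8258 = 2.86 min.

2.86 min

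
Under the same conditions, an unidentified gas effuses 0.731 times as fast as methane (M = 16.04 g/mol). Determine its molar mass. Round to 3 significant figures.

By Graham's law, rate_X/rate_CH₄ = √(M_CH₄/M_X).
0.731 = √(16.04/M_X)
M_X = 16.04 / 0.731² = 16.04 / 0.5344 = 30.0 g/mol

30.0 g/mol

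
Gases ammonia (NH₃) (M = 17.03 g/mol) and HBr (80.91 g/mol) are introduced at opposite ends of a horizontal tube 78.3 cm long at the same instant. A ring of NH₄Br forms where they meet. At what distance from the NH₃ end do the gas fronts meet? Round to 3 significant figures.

In equal time, each gas travels a distance ∝ its rate ∝ 1/√M, so d_NH₃/d_HBr = √(M_HBr/M_NH₃) = √(80.91/17.03) = 2.180.
With d_NH₃ + d_HBr = 78.3 cm, d_HBr = 78.3/(1 + 2.180) = 24.63 cm.
d_NH₃ = 78.3 − 24.63 = 53.7 cm.

53.7 cm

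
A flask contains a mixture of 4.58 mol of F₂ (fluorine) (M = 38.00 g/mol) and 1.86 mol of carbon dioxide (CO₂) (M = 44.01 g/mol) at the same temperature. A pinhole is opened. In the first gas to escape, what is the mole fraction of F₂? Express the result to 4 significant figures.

0.7260

Each component's effusion rate ∝ (its partial pressure)·(1/√M) ∝ n_i/√M_i.
So x_F₂ in the escaping gas = (n_F₂/√M_F₂) / Σ(n_i/√M_i)
= (4.58/√38.00) / (4.58/√38.00 + 1.86/√44.01) = 0.7430/(0.7430 + 0.2804) = 0.7260.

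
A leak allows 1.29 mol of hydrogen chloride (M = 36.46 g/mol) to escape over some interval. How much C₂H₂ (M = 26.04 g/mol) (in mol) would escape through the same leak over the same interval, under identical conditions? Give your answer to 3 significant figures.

By Graham's law, rate_C₂H₂/rate_HCl = √(M_HCl/M_C₂H₂) = √(36.46/26.04) = √1.400 = 1.183.
So the amount for C₂H₂ is 1.29 × 1.183 = 1.53 mol.

1.53 mol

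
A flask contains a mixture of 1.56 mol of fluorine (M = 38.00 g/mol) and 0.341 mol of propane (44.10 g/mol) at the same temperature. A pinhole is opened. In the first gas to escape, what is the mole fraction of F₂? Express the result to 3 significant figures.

0.831

The effusion rate of species i is ∝ p_i/√M_i ∝ n_i/√M_i.
So x_F₂ in the escaping gas = (n_F₂/√M_F₂) / Σ(n_i/√M_i)
= (1.56/√38.00) / (1.56/√38.00 + 0.341/√44.10) = 0.2531/(0.2531 + 0.05135) = 0.831.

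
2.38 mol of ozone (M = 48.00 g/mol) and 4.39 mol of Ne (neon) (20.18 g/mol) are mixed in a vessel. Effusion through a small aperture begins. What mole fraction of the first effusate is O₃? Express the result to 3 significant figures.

0.260

The effusion rate of species i is ∝ p_i/√M_i ∝ n_i/√M_i.
x_O₃(eff) = (n_O₃/√M_O₃) / (n_O₃/√M_O₃ + n_Ne/√M_Ne)
= (2.38/√48.00) / (2.38/√48.00 + 4.39/√20.18) = 0.3435/(0.3435 + 0.9772) = 0.260.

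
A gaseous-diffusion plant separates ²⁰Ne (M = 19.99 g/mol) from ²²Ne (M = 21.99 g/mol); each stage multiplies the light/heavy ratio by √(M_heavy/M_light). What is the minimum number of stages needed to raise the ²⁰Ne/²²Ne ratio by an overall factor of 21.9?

Per stage α = (21.99/19.99)^(1/2) = 1.10005^0.5, giving ln α = 0.04768.
Need α^N ≥ 21.9 ⇒ N ≥ ln(21.9) / ln α = 3.086 / 0.04768 = 64.74.
So at least 65 stages are needed.

65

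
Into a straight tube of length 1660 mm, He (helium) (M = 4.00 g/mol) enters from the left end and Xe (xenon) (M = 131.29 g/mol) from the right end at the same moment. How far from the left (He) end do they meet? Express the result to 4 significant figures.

In equal time, each gas travels a distance ∝ its rate ∝ 1/√M, so d_He/d_Xe = √(M_Xe/M_He) = √(131.29/4.00) = 5.729.
With d_He + d_Xe = 1660 mm, d_Xe = 1660/(1 + 5.729) = 246.7 mm.
d_He = 1660 − 246.7 = 1413 mm.

1413 mm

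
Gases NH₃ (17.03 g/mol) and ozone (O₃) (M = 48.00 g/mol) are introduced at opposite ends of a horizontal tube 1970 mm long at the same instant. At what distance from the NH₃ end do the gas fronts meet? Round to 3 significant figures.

Distances travelled in equal time are proportional to diffusion rates, so d_NH₃/d_O₃ = √(M_O₃/M_NH₃) = √(48.00/17.03) = 1.679.
With d_NH₃ + d_O₃ = 1970 mm, d_O₃ = 1970/(1 + 1.679) = 735.4 mm.
d_NH₃ = 1970 − 735.4 = 1230 mm.

1230 mm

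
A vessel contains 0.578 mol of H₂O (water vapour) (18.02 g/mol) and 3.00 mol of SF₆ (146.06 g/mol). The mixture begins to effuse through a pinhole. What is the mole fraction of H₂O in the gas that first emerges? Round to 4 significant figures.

The effusion rate of species i is ∝ p_i/√M_i ∝ n_i/√M_i.
x_H₂O(eff) = (n_H₂O/√M_H₂O) / (n_H₂O/√M_H₂O + n_SF₆/√M_SF₆)
= (0.578/√18.02) / (0.578/√18.02 + 3.00/√146.06) = 0.1362/(0.1362 + 0.2482) = 0.3542.

0.3542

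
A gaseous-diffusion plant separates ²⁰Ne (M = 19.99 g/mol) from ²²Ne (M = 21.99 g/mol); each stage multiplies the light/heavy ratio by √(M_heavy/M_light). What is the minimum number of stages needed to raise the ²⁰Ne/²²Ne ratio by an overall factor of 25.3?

68

With α = √(21.99/19.99) per stage, ln α = ½ ln(1.10005) = 0.04768.
Need α^N ≥ 25.3 ⇒ N ≥ ln(25.3) / ln α = 3.231 / 0.04768 = 67.76.
Minimum whole number of stages: N = 68.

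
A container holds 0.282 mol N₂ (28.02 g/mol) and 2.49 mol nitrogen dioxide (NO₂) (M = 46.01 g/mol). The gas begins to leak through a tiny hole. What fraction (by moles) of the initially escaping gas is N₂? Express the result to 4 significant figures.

0.1267

Each component's effusion rate ∝ (its partial pressure)·(1/√M) ∝ n_i/√M_i.
Mole fraction of N₂ in the effusate = (n_N₂/√M_N₂) / (n_N₂/√M_N₂ + n_NO₂/√M_NO₂)
= (0.282/√28.02) / (0.282/√28.02 + 2.49/√46.01) = 0.05327/(0.05327 + 0.3671) = 0.1267.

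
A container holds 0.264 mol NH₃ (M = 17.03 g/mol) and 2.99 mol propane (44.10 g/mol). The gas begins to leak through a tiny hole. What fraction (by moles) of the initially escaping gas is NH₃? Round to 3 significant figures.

The effusion rate of species i is ∝ p_i/√M_i ∝ n_i/√M_i.
x_NH₃(eff) = (n_NH₃/√M_NH₃) / (n_NH₃/√M_NH₃ + n_C₃H₈/√M_C₃H₈)
= (0.264/√17.03) / (0.264/√17.03 + 2.99/√44.10) = 0.06397/(0.06397 + 0.4502) = 0.124.

0.124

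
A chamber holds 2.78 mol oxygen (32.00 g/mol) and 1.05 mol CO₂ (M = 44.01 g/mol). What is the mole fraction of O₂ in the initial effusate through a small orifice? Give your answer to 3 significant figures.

Each component's effusion rate ∝ (its partial pressure)·(1/√M) ∝ n_i/√M_i.
x_O₂(eff) = (n_O₂/√M_O₂) / (n_O₂/√M_O₂ + n_CO₂/√M_CO₂)
= (2.78/√32.00) / (2.78/√32.00 + 1.05/√44.01) = 0.4914/(0.4914 + 0.1583) = 0.756.

0.756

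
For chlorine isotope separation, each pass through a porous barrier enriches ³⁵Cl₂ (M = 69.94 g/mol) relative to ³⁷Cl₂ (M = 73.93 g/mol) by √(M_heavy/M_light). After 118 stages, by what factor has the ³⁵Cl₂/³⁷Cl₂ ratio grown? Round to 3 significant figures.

Overall factor = α^118 with α = √(73.93/69.94), i.e. (73.93/69.94)^(118/2).
= 1.05705^59 = 26.4.

26.4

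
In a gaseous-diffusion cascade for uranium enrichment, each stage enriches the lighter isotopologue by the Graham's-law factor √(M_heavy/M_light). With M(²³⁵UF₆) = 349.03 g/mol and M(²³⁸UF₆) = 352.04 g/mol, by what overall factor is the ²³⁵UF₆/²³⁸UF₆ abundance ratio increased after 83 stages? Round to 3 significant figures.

1.43

After 83 stages the ratio has grown by (√(352.04/349.03))^83 = (352.04/349.03)^(83/2).
= 1.00862^(83/2) = 1.43.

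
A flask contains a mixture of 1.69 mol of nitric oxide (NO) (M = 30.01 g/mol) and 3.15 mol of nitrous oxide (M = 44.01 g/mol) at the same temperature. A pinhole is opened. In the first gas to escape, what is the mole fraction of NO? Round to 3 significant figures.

Each component's effusion rate ∝ (its partial pressure)·(1/√M) ∝ n_i/√M_i.
x_NO(eff) = (n_NO/√M_NO) / (n_NO/√M_NO + n_N₂O/√M_N₂O)
= (1.69/√30.01) / (1.69/√30.01 + 3.15/√44.01) = 0.3085/(0.3085 + 0.4748) = 0.394.

0.394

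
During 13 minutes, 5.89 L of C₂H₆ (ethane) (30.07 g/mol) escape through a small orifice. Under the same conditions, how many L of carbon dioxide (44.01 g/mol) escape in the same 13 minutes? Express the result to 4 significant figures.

4.869 L

From Graham's law, rate_CO₂/rate_C₂H₆ = √(M_C₂H₆/M_CO₂) = √(30.07/44.01) = √0.6833 = 0.8266.
So the volume for CO₂ is 5.89 × 0.8266 = 4.869 L.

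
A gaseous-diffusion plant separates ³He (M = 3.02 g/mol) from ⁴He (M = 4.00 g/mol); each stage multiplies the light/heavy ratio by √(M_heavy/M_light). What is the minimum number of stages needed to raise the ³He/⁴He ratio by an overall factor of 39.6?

Single-stage factor α = √(4.00/3.02), so ln α = ½ ln(1.32450) = 0.1405.
Need α^N ≥ 39.6 ⇒ N ≥ ln(39.6) / ln α = 3.679 / 0.1405 = 26.18.
Rounding up, N = 27 stages.

27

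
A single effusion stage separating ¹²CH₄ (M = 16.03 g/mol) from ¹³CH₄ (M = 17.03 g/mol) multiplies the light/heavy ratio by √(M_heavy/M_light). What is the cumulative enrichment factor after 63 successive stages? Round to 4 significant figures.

After 63 stages the ratio has grown by (√(17.03/16.03))^63 = (17.03/16.03)^(63/2).
= 1.06238^(63/2) = 6.728.

6.728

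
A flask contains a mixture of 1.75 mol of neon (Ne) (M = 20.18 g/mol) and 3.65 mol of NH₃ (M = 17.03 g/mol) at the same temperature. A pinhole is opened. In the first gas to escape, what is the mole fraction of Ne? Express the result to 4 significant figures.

0.3058

Each component's effusion rate ∝ (its partial pressure)·(1/√M) ∝ n_i/√M_i.
Mole fraction of Ne in the effusate = (n_Ne/√M_Ne) / (n_Ne/√M_Ne + n_NH₃/√M_NH₃)
= (1.75/√20.18) / (1.75/√20.18 + 3.65/√17.03) = 0.3896/(0.3896 + 0.8845) = 0.3058.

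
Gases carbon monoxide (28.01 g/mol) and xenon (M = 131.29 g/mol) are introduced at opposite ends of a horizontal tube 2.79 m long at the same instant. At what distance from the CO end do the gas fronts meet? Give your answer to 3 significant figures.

Graham's law gives d_CO/d_Xe = rate_CO/rate_Xe = √(M_Xe/M_CO) = √(131.29/28.01) = 2.165.
With d_CO + d_Xe = 2.79 m, d_Xe = 2.79/(1 + 2.165) = 0.8815 m.
d_CO = 2.79 − 0.8815 = 1.91 m.

1.91 m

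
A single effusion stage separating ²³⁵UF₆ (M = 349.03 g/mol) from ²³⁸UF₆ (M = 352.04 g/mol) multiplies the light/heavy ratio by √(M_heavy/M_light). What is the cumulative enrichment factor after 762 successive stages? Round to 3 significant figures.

The single-stage factor is √(M_heavy/M_light), so 762 stages give [√(352.04/349.03)]^762 = (352.04/349.03)^(762/2).
= 1.00862^381 = 26.4.

26.4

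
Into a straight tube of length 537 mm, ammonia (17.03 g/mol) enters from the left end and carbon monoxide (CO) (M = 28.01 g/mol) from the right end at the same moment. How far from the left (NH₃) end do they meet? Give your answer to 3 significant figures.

302 mm

Graham's law gives d_NH₃/d_CO = rate_NH₃/rate_CO = √(M_CO/M_NH₃) = √(28.01/17.03) = 1.282.
With d_NH₃ + d_CO = 537 mm, d_CO = 537/(1 + 1.282) = 235.3 mm.
d_NH₃ = 537 − 235.3 = 302 mm.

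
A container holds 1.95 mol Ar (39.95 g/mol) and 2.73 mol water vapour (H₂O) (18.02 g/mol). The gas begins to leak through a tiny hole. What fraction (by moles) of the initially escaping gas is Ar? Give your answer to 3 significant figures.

The effusion rate of species i is ∝ p_i/√M_i ∝ n_i/√M_i.
So x_Ar in the escaping gas = (n_Ar/√M_Ar) / Σ(n_i/√M_i)
= (1.95/√39.95) / (1.95/√39.95 + 2.73/√18.02) = 0.3085/(0.3085 + 0.6431) = 0.324.

0.324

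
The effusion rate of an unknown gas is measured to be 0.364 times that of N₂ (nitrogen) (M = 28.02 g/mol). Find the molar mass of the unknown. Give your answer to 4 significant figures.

211.5 g/mol

Since effusion rate ∝ 1/√M, rate_X/rate_N₂ = √(M_N₂/M_X).
0.364 = √(28.02/M_X)
M_X = 28.02 / 0.364² = 28.02 / 0.1325 = 211.5 g/mol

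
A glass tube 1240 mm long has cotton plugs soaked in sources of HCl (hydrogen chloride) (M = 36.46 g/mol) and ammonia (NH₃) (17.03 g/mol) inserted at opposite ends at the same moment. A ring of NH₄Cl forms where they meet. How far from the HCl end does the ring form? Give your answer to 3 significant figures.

503 mm

In equal time, each gas travels a distance ∝ its rate ∝ 1/√M, so d_HCl/d_NH₃ = √(M_NH₃/M_HCl) = √(17.03/36.46) = 0.6834.
With d_HCl + d_NH₃ = 1240 mm, d_NH₃ = 1240/(1 + 0.6834) = 736.6 mm.
d_HCl = 1240 − 736.6 = 503 mm.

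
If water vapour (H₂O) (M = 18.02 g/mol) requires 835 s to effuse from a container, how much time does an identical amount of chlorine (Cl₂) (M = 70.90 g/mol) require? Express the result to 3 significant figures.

1660 s

From Graham's law, t_Cl₂/t_H₂O = √(M_Cl₂/M_H₂O) = √(70.90/18.02) = √3.935 = 1.984.
So the time for Cl₂ is 835 × 1.984 = 1660 s.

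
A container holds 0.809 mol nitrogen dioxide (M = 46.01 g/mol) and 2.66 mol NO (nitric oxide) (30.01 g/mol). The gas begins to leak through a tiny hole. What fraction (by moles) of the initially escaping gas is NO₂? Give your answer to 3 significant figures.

0.197

Effusion rate of each component ∝ n_i/√M_i (partial pressure × 1/√M).
x_NO₂(eff) = (n_NO₂/√M_NO₂) / (n_NO₂/√M_NO₂ + n_NO/√M_NO)
= (0.809/√46.01) / (0.809/√46.01 + 2.66/√30.01) = 0.1193/(0.1193 + 0.4856) = 0.197.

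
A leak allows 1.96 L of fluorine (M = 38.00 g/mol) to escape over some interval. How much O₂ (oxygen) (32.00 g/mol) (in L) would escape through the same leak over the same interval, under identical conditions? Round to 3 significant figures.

By Graham's law, rate_O₂/rate_F₂ = √(M_F₂/M_O₂) = √(38.00/32.00) = √1.188 = 1.090.
So the volume for O₂ is 1.96 × 1.090 = 2.14 L.

2.14 L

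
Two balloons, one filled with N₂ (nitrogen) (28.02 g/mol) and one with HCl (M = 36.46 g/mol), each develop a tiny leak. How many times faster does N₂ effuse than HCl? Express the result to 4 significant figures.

1.141

From Graham's law, rate_N₂/rate_HCl = √(M_HCl/M_N₂) = √(36.46/28.02) = √1.301 = 1.141.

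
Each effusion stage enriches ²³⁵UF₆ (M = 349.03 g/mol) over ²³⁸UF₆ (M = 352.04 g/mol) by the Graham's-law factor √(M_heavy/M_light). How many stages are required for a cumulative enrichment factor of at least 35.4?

Per stage α = (352.04/349.03)^(1/2) = 1.00862^0.5, giving ln α = 0.004293.
Need α^N ≥ 35.4 ⇒ N ≥ ln(35.4) / ln α = 3.567 / 0.004293 = 830.73.
Rounding up, N = 831 stages.

831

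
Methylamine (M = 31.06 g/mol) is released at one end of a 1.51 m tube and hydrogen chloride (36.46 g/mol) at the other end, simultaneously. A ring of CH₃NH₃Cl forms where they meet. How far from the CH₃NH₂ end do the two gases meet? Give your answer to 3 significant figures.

In equal time, each gas travels a distance ∝ its rate ∝ 1/√M, so d_CH₃NH₂/d_HCl = √(M_HCl/M_CH₃NH₂) = √(36.46/31.06) = 1.083.
With d_CH₃NH₂ + d_HCl = 1.51 m, d_HCl = 1.51/(1 + 1.083) = 0.7248 m.
d_CH₃NH₂ = 1.51 − 0.7248 = 0.785 m.

0.785 m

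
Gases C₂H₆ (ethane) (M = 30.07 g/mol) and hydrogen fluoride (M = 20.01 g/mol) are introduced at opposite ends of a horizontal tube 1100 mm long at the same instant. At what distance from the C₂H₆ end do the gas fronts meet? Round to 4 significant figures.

Distances travelled in equal time are proportional to diffusion rates, so d_C₂H₆/d_HF = √(M_HF/M_C₂H₆) = √(20.01/30.07) = 0.8157.
With d_C₂H₆ + d_HF = 1100 mm, d_HF = 1100/(1 + 0.8157) = 605.8 mm.
d_C₂H₆ = 1100 − 605.8 = 494.2 mm.

494.2 mm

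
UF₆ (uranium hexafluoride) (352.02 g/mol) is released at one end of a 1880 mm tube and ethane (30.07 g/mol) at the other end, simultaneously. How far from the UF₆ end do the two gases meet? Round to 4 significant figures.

Distances travelled in equal time are proportional to diffusion rates, so d_UF₆/d_C₂H₆ = √(M_C₂H₆/M_UF₆) = √(30.07/352.02) = 0.2923.
With d_UF₆ + d_C₂H₆ = 1880 mm, d_C₂H₆ = 1880/(1 + 0.2923) = 1455 mm.
d_UF₆ = 1880 − 1455 = 425.2 mm.

425.2 mm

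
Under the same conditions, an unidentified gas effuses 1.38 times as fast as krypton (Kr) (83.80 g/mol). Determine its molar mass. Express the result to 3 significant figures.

44.0 g/mol

Graham's law gives rate_X/rate_Kr = √(M_Kr/M_X).
1.38 = √(83.80/M_X)
M_X = 83.80 / 1.38² = 83.80 / 1.904 = 44.0 g/mol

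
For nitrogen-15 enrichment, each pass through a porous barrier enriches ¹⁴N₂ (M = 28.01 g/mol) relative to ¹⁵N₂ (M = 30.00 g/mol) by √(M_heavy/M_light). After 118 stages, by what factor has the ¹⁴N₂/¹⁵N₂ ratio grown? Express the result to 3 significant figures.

The single-stage factor is √(M_heavy/M_light), so 118 stages give [√(30.00/28.01)]^118 = (30.00/28.01)^(118/2).
= 1.07105^59 = 57.4.

57.4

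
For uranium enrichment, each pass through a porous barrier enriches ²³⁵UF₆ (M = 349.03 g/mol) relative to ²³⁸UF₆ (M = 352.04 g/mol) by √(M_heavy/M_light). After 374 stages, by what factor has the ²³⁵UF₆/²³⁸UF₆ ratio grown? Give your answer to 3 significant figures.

4.98

Each stage multiplies the ratio by α = √(352.04/349.03), so after 374 stages the overall factor is α^374 = (352.04/349.03)^(374/2).
= 1.00862^187 = 4.98.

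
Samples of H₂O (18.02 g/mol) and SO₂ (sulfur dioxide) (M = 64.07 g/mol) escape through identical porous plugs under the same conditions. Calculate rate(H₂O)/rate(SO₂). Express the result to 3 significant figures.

1.89

Using Graham's law: rate_H₂O/rate_SO₂ = √(M_SO₂/M_H₂O) = √(64.07/18.02) = √3.555 = 1.89.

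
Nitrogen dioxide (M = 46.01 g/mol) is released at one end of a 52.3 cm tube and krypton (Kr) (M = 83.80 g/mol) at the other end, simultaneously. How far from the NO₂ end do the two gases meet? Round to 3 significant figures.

30.0 cm

The fronts meet when d_NO₂ + d_Kr = L with d_NO₂/d_Kr = √(M_Kr/M_NO₂) (Graham's law). Here √(M_Kr/M_NO₂) = √(83.80/46.01) = 1.350.
With d_NO₂ + d_Kr = 52.3 cm, d_Kr = 52.3/(1 + 1.350) = 22.26 cm.
d_NO₂ = 52.3 − 22.26 = 30.0 cm.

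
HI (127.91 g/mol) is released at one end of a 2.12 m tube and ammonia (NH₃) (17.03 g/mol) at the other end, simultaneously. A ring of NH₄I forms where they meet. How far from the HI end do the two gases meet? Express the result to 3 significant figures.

Graham's law gives d_HI/d_NH₃ = rate_HI/rate_NH₃ = √(M_NH₃/M_HI) = √(17.03/127.91) = 0.3649.
With d_HI + d_NH₃ = 2.12 m, d_NH₃ = 2.12/(1 + 0.3649) = 1.553 m.
d_HI = 2.12 − 1.553 = 0.567 m.

0.567 m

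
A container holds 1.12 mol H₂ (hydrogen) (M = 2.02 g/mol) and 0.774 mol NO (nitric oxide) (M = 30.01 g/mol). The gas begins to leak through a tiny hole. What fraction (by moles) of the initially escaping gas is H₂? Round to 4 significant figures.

0.8480

Effusion rate of each component ∝ n_i/√M_i (partial pressure × 1/√M).
Mole fraction of H₂ in the effusate = (n_H₂/√M_H₂) / (n_H₂/√M_H₂ + n_NO/√M_NO)
= (1.12/√2.02) / (1.12/√2.02 + 0.774/√30.01) = 0.7880/(0.7880 + 0.1413) = 0.8480.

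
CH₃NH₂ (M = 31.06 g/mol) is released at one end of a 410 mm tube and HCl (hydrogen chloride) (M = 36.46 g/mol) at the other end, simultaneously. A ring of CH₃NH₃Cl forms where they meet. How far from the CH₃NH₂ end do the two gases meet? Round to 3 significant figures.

In equal time, each gas travels a distance ∝ its rate ∝ 1/√M, so d_CH₃NH₂/d_HCl = √(M_HCl/M_CH₃NH₂) = √(36.46/31.06) = 1.083.
With d_CH₃NH₂ + d_HCl = 410 mm, d_HCl = 410/(1 + 1.083) = 196.8 mm.
d_CH₃NH₂ = 410 − 196.8 = 213 mm.

213 mm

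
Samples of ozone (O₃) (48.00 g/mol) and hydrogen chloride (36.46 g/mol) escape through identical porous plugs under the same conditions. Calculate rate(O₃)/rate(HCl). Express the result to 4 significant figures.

0.8715

From Graham's law, rate_O₃/rate_HCl = √(M_HCl/M_O₃) = √(36.46/48.00) = √0.7596 = 0.8715.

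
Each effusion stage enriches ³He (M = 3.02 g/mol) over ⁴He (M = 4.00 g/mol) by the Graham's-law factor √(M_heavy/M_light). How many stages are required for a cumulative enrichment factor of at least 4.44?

With α = √(4.00/3.02) per stage, ln α = ½ ln(1.32450) = 0.1405.
Need α^N ≥ 4.44 ⇒ N ≥ ln(4.44) / ln α = 1.491 / 0.1405 = 10.61.
Minimum whole number of stages: N = 11.

11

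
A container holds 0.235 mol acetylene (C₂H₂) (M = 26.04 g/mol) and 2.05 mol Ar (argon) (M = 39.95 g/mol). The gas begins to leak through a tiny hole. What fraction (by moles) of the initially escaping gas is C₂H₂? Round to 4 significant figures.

Each component's effusion rate ∝ (its partial pressure)·(1/√M) ∝ n_i/√M_i.
Mole fraction of C₂H₂ in the effusate = (n_C₂H₂/√M_C₂H₂) / (n_C₂H₂/√M_C₂H₂ + n_Ar/√M_Ar)
= (0.235/√26.04) / (0.235/√26.04 + 2.05/√39.95) = 0.04605/(0.04605 + 0.3243) = 0.1243.

0.1243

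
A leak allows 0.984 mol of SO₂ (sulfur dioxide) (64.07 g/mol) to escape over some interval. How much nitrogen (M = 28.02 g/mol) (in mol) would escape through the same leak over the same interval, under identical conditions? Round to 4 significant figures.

1.488 mol

Graham's law gives rate_N₂/rate_SO₂ = √(M_SO₂/M_N₂) = √(64.07/28.02) = √2.287 = 1.512.
So the amount for N₂ is 0.984 × 1.512 = 1.488 mol.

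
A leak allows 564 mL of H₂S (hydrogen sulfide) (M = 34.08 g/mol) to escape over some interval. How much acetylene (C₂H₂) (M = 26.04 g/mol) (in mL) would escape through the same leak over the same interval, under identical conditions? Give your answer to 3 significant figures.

Graham's law gives rate_C₂H₂/rate_H₂S = √(M_H₂S/M_C₂H₂) = √(34.08/26.04) = √1.309 = 1.144.
So the volume for C₂H₂ is 564 × 1.144 = 645 mL.

645 mL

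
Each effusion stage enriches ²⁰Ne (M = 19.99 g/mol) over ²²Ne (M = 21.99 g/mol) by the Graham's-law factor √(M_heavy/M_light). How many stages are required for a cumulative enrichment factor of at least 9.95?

With α = √(21.99/19.99) per stage, ln α = ½ ln(1.10005) = 0.04768.
Need α^N ≥ 9.95 ⇒ N ≥ ln(9.95) / ln α = 2.298 / 0.04768 = 48.19.
So at least 49 stages are needed.

49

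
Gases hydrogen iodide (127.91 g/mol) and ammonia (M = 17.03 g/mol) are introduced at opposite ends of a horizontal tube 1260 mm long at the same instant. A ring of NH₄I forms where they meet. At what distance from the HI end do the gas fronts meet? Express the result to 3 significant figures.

337 mm

Distances travelled in equal time are proportional to diffusion rates, so d_HI/d_NH₃ = √(M_NH₃/M_HI) = √(17.03/127.91) = 0.3649.
With d_HI + d_NH₃ = 1260 mm, d_NH₃ = 1260/(1 + 0.3649) = 923.2 mm.
d_HI = 1260 − 923.2 = 337 mm.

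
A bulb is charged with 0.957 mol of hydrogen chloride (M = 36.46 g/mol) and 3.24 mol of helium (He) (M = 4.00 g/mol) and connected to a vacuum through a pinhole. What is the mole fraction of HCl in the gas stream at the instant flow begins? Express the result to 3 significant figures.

0.0891

Each component's effusion rate ∝ (its partial pressure)·(1/√M) ∝ n_i/√M_i.
So x_HCl in the escaping gas = (n_HCl/√M_HCl) / Σ(n_i/√M_i)
= (0.957/√36.46) / (0.957/√36.46 + 3.24/√4.00) = 0.1585/(0.1585 + 1.620) = 0.0891.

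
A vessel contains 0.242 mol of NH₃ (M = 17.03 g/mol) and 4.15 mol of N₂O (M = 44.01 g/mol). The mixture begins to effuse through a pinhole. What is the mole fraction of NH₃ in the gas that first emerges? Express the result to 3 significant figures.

Effusion rate of each component ∝ n_i/√M_i (partial pressure × 1/√M).
Mole fraction of NH₃ in the effusate = (n_NH₃/√M_NH₃) / (n_NH₃/√M_NH₃ + n_N₂O/√M_N₂O)
= (0.242/√17.03) / (0.242/√17.03 + 4.15/√44.01) = 0.05864/(0.05864 + 0.6256) = 0.0857.

0.0857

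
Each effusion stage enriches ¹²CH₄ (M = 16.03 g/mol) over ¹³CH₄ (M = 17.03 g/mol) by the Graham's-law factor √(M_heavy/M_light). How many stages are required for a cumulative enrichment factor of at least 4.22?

48

Single-stage factor α = √(17.03/16.03), so ln α = ½ ln(1.06238) = 0.03026.
Need α^N ≥ 4.22 ⇒ N ≥ ln(4.22) / ln α = 1.440 / 0.03026 = 47.59.
So at least 48 stages are needed.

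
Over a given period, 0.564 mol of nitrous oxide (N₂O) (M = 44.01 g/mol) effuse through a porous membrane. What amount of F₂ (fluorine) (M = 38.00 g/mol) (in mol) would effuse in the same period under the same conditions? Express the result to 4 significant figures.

0.6070 mol

From Graham's law, rate_F₂/rate_N₂O = √(M_N₂O/M_F₂) = √(44.01/38.00) = √1.158 = 1.076.
So the amount for F₂ is 0.564 × 1.076 = 0.6070 mol.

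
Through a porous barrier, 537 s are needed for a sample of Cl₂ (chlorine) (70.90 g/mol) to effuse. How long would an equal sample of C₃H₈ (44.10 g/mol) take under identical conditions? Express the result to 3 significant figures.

424 s

Graham's law gives t_C₃H₈/t_Cl₂ = √(M_C₃H₈/M_Cl₂) = √(44.10/70.90) = √0.6220 = 0.7887.
So the time for C₃H₈ is 537 × 0.7887 = 424 s.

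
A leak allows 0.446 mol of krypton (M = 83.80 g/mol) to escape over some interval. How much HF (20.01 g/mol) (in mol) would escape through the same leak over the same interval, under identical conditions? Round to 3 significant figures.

0.913 mol

From Graham's law, rate_HF/rate_Kr = √(M_Kr/M_HF) = √(83.80/20.01) = √4.188 = 2.046.
So the amount for HF is 0.446 × 2.046 = 0.913 mol.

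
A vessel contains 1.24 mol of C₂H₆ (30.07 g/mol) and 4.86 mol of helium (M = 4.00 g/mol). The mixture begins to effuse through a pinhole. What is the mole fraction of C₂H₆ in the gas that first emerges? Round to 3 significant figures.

Rate_i ∝ x_i/√M_i (Graham's law weighted by mole fraction), so the effusate composition follows n_i/√M_i.
So x_C₂H₆ in the escaping gas = (n_C₂H₆/√M_C₂H₆) / Σ(n_i/√M_i)
= (1.24/√30.07) / (1.24/√30.07 + 4.86/√4.00) = 0.2261/(0.2261 + 2.430) = 0.0851.

0.0851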